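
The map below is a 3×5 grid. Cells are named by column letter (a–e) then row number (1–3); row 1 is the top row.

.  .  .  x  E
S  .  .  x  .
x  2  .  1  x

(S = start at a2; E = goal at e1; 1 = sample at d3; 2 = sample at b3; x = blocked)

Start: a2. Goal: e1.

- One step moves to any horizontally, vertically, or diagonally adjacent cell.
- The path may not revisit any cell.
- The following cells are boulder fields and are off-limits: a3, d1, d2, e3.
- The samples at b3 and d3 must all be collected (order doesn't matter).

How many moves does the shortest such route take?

Any route passes through b3 and d3 in some order between a2 and e1. Summing Chebyshev distances along each leg and taking the cheapest ordering (a2 → b3 → d3 → e1) gives a lower bound of 1 + 2 + 2 = 5 moves.
A route of 5 moves achieves this: a2 → b3 → c2 → d3 → e2 → e1.
Since 5 matches the lower bound, it is optimal.

5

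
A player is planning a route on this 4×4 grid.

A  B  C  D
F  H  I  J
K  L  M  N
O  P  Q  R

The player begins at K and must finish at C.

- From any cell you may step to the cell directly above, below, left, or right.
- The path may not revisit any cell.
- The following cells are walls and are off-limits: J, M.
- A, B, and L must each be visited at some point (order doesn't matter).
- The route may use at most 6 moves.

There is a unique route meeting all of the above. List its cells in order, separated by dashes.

K - L - H - F - A - B - C

The budget equals the shortest possible length, so every move has to be on a shortest route through the required cells.
Route from K: right to L, up to H, left to F, up to A, 2× right (reaching C) — 6 moves in all.
Check: all required cells visited; 6 ≤ 6 moves.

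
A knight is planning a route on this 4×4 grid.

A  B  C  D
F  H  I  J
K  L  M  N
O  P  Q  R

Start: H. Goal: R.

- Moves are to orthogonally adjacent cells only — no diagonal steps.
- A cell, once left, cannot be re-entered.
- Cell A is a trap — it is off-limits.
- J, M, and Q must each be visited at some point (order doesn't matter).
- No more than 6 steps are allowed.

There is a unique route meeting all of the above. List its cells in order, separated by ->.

H -> I -> J -> N -> M -> Q -> R

The budget equals the shortest possible length, so every move has to be on a shortest route through the required cells.
Route from H: 2× right (reaching J), down to N, left to M, down to Q, right to R — 6 moves in all.
Check: all required cells visited; 6 ≤ 6 moves.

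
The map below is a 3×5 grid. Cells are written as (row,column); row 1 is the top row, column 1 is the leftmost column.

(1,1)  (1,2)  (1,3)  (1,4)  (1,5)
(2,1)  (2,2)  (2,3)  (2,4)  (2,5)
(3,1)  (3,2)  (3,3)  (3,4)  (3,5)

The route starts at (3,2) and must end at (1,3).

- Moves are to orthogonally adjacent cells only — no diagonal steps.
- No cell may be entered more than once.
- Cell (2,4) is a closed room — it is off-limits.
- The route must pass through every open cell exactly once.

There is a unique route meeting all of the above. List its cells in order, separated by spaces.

Need to visit all 14 open cells exactly once, starting at (3,2) and ending at (1,3).
Cell (1,4) has only two open neighbours ((1,3) and (1,5)), so the path must pass straight through it: one of those is the cell it's entered from and the other is where it exits.
Route from (3,2): left 1 to (3,1), up 2 to (1,1), right 1 to (1,2), down 1 to (2,2), right 1 to (2,3), down 1 to (3,3), right 2 to (3,5), up 2 to (1,5), left 2 to (1,3) — 13 moves in all.
Check: all 14 open cells covered.

(3,2) (3,1) (2,1) (1,1) (1,2) (2,2) (2,3) (3,3) (3,4) (3,5) (2,5) (1,5) (1,4) (1,3)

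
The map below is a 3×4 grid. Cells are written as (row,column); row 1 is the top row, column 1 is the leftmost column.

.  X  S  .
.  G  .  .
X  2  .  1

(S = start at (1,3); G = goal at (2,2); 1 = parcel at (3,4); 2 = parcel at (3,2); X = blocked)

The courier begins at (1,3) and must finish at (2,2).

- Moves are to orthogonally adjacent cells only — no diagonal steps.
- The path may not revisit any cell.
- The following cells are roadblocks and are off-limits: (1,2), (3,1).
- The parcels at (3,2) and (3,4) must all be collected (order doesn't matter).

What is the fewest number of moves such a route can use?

6

Any route passes through (3,2) and (3,4) in some order between (1,3) and (2,2). Summing Manhattan distances along each leg and taking the cheapest ordering ((1,3) → (3,4) → (3,2) → (2,2)) gives a lower bound of 3 + 2 + 1 = 6 moves.
A route of 6 moves achieves this: (1,3) → (2,3) → (2,4) → (3,4) → (3,3) → (3,2) → (2,2).
Since 6 matches the lower bound, it is optimal.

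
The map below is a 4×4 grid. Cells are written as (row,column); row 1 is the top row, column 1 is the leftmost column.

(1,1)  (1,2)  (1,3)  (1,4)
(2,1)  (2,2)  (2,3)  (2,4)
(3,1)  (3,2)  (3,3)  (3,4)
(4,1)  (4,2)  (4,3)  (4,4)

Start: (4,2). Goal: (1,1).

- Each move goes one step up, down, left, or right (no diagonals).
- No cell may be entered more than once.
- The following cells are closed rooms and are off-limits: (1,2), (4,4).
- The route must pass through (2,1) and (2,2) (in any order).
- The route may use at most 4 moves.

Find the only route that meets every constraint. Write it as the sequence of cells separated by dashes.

(4,2) - (3,2) - (2,2) - (2,1) - (1,1)

The 4-move cap with required stops at (2,1), (2,2) leaves no slack for detours.
Route from (4,2): 2× up (reaching (2,2)), left to (2,1), up to (1,1) — 4 moves in all.
Check: all required cells visited; 4 ≤ 4 moves.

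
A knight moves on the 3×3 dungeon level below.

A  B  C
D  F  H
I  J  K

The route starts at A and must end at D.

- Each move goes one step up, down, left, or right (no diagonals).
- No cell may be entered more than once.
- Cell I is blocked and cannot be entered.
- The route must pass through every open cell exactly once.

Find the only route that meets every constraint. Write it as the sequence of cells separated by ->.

Need to visit all 8 open cells exactly once, starting at A and ending at D.
Cell J has only two open neighbours (F and K), so the path must pass straight through it: one of those is the cell it's entered from and the other is where it exits.
Route from A: 2× right (reaching C), 2× down (reaching K), left to J, up to F, left to D — 7 moves in all.
Check: all 8 open cells covered.

A -> B -> C -> H -> K -> J -> F -> D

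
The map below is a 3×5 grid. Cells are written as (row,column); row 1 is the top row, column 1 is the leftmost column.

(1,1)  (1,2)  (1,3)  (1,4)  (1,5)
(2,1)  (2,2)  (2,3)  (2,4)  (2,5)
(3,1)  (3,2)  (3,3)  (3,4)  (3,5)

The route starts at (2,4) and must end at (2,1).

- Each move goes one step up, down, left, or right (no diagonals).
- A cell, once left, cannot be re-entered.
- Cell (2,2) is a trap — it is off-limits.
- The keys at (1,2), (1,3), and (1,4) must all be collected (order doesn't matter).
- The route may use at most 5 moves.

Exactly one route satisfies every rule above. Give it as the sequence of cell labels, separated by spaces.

(2,4) (1,4) (1,3) (1,2) (1,1) (2,1)

The 5-move cap with required stops at (1,2), (1,3), (1,4) leaves no slack for detours.
Route from (2,4): up 1 to (1,4), left 3 to (1,1), down 1 to (2,1) — 5 moves in all.
Check: all required cells visited; 5 ≤ 5 moves.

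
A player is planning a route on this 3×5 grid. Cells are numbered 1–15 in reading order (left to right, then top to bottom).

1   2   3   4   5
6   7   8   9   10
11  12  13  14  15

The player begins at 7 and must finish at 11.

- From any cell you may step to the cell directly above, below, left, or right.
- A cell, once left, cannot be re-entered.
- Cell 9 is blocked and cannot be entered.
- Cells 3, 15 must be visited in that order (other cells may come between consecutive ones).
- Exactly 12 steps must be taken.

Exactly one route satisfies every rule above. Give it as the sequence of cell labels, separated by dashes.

7 - 6 - 1 - 2 - 3 - 4 - 5 - 10 - 15 - 14 - 13 - 12 - 11

The waypoints must appear in the order 3, 15, with no cell reused.
Route from 7: left 1 to 6, up 1 to 1, right 4 to 5, down 2 to 15, left 4 to 11 — 12 moves in all.
Check: order respected (3 at step 4, 15 at step 8); 12 moves as required.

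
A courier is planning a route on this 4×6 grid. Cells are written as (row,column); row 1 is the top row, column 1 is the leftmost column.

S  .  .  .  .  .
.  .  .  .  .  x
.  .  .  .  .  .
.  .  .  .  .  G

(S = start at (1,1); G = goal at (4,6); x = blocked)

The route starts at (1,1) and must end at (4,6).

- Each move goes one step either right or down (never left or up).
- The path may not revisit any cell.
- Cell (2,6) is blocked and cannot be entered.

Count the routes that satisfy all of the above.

A right/down-only route from (1,1) to (4,6) makes exactly 3 down-moves and 5 right-moves in some order.
With no other constraints that would be C(8,3) = 56 routes.
Subtract routes through each blocked cell (inclusion–exclusion for overlaps): − through (2,6): 6 → 50.
That gives 50 routes.

50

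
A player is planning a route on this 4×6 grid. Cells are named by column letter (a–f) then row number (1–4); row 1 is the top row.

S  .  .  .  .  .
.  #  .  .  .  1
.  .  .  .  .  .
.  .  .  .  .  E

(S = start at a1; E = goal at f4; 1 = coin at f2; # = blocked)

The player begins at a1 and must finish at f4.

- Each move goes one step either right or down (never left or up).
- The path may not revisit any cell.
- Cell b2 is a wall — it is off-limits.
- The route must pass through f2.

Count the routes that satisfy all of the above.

4

A right/down-only route from a1 to f4 makes exactly 3 down-moves and 5 right-moves in some order.
With no other constraints that would be C(8,3) = 56 routes.
Split at f2 and multiply the segment counts (each segment already excludes blocked cells): a1→f2: 4; f2→f4: 1; product = 4.
That gives 4 routes.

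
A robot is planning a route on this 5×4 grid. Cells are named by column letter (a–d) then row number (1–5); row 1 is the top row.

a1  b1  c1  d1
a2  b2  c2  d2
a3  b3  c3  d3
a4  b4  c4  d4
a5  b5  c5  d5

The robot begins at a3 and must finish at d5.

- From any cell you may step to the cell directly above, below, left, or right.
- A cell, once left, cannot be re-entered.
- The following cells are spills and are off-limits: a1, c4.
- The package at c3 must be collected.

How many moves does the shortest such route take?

Any route passes through c3 somewhere between a3 and d5. Summing Manhattan distances along the two legs (a3 → c3 → d5) gives a lower bound of 2 + 3 = 5 moves.
A route of 5 moves achieves this: a3 → b3 → c3 → d3 → d4 → d5.
Since 5 matches the lower bound, it is optimal.

5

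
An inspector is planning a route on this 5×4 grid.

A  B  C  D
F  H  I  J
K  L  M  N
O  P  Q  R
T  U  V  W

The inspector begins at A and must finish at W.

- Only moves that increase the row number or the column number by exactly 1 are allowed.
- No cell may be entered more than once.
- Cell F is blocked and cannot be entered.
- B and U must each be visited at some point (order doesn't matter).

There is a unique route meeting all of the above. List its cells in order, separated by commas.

A, B, H, L, P, U, V, W

Moves only go right or down, so the column and row indices never decrease.
Route from A: right 1 to B, down 4 to U, right 2 to W — 7 moves in all.
Check: all required cells visited.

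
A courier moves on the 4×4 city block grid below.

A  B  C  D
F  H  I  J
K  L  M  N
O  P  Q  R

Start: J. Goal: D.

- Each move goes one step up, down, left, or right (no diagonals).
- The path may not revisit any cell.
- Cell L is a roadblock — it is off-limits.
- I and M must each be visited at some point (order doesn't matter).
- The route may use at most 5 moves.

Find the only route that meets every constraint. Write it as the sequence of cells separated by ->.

J -> N -> M -> I -> C -> D

Any route must reach I and M and still end at D within 5 moves, so the order of the required stops is forced.
Route from J: down 1 to N, left 1 to M, up 2 to C, right 1 to D — 5 moves in all.
Check: all required cells visited; 5 ≤ 5 moves.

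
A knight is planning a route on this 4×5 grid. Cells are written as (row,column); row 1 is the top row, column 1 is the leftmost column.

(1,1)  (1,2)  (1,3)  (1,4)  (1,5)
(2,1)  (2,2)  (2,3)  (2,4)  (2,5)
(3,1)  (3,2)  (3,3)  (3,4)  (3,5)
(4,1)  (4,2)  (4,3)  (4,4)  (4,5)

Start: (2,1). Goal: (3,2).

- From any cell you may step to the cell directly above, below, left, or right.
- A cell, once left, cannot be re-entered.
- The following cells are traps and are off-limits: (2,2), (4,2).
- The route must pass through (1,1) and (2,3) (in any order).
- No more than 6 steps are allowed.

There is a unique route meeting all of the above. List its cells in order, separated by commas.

Any route must reach (1,1) and (2,3) and still end at (3,2) within 6 moves, so the order of the required stops is forced.
Route from (2,1): up to (1,1), 2× right (reaching (1,3)), 2× down (reaching (3,3)), left to (3,2) — 6 moves in all.
Check: all required cells visited; 6 ≤ 6 moves.

(2,1), (1,1), (1,2), (1,3), (2,3), (3,3), (3,2)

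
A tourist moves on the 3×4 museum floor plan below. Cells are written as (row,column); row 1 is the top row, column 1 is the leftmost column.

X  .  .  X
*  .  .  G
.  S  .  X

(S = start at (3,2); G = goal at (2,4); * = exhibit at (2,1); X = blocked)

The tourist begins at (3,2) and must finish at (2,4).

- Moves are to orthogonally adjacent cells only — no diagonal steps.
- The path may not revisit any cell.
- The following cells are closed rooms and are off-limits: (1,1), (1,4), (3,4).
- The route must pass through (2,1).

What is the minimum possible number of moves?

Any route passes through (2,1) somewhere between (3,2) and (2,4). Summing Manhattan distances along the two legs ((3,2) → (2,1) → (2,4)) gives a lower bound of 2 + 3 = 5 moves.
A route of 5 moves achieves this: (3,2) → (3,1) → (2,1) → (2,2) → (2,3) → (2,4).
Since 5 matches the lower bound, it is optimal.

5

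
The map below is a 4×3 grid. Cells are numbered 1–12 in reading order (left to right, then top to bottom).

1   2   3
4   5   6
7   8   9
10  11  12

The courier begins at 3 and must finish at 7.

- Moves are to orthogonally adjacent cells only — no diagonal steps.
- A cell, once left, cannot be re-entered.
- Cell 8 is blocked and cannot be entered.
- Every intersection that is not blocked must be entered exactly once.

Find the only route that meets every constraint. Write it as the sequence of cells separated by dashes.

Need to visit all 11 open cells exactly once, starting at 3 and ending at 7.
Cell 11 has only two open neighbours (10 and 12), so the path must pass straight through it: one of those is the cell it's entered from and the other is where it exits.
Route from 3: 2× left (reaching 1), down to 4, 2× right (reaching 6), 2× down (reaching 12), 2× left (reaching 10), up to 7 — 10 moves in all.
Check: all 11 open cells covered.

3 - 2 - 1 - 4 - 5 - 6 - 9 - 12 - 11 - 10 - 7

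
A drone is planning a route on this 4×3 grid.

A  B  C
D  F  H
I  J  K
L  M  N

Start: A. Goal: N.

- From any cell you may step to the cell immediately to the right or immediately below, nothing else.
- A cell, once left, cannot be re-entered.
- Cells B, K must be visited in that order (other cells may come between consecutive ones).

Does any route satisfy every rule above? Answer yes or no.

yes

One route that works: A → B → F → J → K → N.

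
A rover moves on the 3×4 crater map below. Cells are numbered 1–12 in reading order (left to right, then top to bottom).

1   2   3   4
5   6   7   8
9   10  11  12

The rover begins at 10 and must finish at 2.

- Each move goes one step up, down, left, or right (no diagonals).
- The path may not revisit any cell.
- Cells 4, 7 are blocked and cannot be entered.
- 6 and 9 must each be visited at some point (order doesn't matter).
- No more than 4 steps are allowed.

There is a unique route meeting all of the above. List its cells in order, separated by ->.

Any route must reach 6 and 9 and still end at 2 within 4 moves, so the order of the required stops is forced.
Route from 10: left to 9, up to 5, right to 6, up to 2 — 4 moves in all.
Check: all required cells visited; 4 ≤ 4 moves.

10 -> 9 -> 5 -> 6 -> 2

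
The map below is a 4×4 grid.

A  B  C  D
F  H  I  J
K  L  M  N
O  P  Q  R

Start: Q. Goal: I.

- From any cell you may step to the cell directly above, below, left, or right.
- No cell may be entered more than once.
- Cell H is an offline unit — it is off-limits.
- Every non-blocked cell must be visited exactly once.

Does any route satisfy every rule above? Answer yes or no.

One route that works: Q → R → N → J → D → C → B → A → F → K → O → P → L → M → I.

yes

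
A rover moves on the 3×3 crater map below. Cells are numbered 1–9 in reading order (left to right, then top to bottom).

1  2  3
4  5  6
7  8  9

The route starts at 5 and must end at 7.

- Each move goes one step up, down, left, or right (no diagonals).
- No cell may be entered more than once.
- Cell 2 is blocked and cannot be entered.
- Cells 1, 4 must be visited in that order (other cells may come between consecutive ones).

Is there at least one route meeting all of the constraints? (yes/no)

no

1 must be visited but has only one open neighbour (4), and it is neither the start nor the goal — the route would have to enter and leave through 4, re-entering it.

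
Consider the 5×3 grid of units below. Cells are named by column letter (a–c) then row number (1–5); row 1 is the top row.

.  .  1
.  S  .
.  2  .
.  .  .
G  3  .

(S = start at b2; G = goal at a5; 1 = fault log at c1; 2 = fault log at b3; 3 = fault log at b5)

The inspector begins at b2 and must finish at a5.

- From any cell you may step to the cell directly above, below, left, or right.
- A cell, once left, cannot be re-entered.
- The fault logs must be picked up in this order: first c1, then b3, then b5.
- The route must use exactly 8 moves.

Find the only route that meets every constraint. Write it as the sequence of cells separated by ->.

b2 -> b1 -> c1 -> c2 -> c3 -> b3 -> b4 -> b5 -> a5

The waypoints must appear in the order c1, b3, b5, with no cell reused.
Route from b2: up to b1, right to c1, 2× down (reaching c3), left to b3, 2× down (reaching b5), left to a5 — 8 moves in all.
Check: order respected (1 at step 2, 2 at step 5, 3 at step 7); 8 moves as required.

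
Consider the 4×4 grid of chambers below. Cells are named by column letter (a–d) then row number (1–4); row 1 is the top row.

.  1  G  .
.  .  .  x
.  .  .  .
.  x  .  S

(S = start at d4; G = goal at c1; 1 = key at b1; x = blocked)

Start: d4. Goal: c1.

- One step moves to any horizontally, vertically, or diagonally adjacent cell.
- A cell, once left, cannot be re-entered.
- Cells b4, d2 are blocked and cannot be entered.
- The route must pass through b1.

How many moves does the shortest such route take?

4

Any route passes through b1 somewhere between d4 and c1. Summing Chebyshev distances along the two legs (d4 → b1 → c1) gives a lower bound of 3 + 1 = 4 moves.
A route of 4 moves achieves this: d4 → c3 → b2 → b1 → c1.
Since 4 matches the lower bound, it is optimal.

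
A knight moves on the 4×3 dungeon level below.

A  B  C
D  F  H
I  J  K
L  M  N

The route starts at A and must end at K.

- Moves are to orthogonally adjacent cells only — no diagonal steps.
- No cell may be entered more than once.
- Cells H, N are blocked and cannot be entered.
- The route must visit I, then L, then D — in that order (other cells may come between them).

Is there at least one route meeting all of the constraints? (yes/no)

no

Ignoring the required order, 2 revisit-free routes from A to K pass through all of I, L, and D; the waypoint orders that occur are D → I → L (2) — never I → L → D.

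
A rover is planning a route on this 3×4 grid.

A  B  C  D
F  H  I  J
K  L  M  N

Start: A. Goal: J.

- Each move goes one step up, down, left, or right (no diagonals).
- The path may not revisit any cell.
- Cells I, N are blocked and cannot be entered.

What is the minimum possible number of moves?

The Manhattan distance from A to J is |1−2| + |1−4| = 4, so at least 4 moves are needed.
A route of 4 moves achieves this: A → B → C → D → J.
Since 4 matches the lower bound, it is optimal.

4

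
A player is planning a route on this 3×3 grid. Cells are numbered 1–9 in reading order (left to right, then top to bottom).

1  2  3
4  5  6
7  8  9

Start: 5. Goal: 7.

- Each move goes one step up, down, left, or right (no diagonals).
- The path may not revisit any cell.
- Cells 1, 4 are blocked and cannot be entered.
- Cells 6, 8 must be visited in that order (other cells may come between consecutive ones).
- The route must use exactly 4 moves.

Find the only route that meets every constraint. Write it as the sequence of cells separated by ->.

The waypoints must appear in the order 6, 8, with no cell reused.
Route from 5: right 1 to 6, down 1 to 9, left 2 to 7 — 4 moves in all.
Check: order respected (6 at step 1, 8 at step 3); 4 moves as required.

5 -> 6 -> 9 -> 8 -> 7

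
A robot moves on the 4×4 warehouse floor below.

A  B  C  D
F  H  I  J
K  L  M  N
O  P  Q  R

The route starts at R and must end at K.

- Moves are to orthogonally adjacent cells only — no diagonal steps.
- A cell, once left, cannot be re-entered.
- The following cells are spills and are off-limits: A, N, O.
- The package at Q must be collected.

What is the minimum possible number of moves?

4

Any route passes through Q somewhere between R and K. Summing Manhattan distances along the two legs (R → Q → K) gives a lower bound of 1 + 3 = 4 moves.
A route of 4 moves achieves this: R → Q → M → L → K.
Since 4 matches the lower bound, it is optimal.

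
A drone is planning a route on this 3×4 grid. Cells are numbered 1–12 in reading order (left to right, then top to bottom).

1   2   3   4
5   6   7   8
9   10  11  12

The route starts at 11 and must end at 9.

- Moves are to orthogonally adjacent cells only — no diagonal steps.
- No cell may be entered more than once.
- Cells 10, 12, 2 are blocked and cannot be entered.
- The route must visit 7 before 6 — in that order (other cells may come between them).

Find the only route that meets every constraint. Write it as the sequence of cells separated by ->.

11 -> 7 -> 6 -> 5 -> 9

The waypoints must appear in the order 7, 6, with no cell reused.
Route from 11: up to 7, 2× left (reaching 5), down to 9 — 4 moves in all.
Check: order respected (7 at step 1, 6 at step 2).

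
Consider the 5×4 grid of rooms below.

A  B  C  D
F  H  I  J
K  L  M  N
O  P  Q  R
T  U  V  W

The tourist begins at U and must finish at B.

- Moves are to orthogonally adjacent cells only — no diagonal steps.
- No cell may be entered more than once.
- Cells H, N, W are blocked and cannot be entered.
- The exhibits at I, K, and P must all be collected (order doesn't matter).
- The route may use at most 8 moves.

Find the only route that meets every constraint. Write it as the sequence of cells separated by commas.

The budget equals the shortest possible length, so every move has to be on a shortest route through the required cells.
Route from U: up to P, left to O, up to K, 2× right (reaching M), 2× up (reaching C), left to B — 8 moves in all.
Check: all required cells visited; 8 ≤ 8 moves.

U, P, O, K, L, M, I, C, B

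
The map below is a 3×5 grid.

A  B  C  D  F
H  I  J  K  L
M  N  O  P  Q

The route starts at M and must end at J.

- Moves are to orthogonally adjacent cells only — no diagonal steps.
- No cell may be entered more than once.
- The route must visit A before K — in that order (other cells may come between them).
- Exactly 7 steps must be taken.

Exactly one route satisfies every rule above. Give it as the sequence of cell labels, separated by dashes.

M - H - A - B - C - D - K - J

The waypoints must appear in the order A, K, with no cell reused.
Route from M: up 2 to A, right 3 to D, down 1 to K, left 1 to J — 7 moves in all.
Check: order respected (A at step 2, K at step 6); 7 moves as required.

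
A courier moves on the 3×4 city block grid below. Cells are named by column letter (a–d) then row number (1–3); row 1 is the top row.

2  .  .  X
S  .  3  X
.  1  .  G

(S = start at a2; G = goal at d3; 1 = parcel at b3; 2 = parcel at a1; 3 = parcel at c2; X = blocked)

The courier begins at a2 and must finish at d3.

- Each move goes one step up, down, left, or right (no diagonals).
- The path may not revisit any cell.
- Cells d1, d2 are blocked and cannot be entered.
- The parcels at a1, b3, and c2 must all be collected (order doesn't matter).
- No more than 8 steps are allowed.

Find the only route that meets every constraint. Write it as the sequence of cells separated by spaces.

The budget equals the shortest possible length, so every move has to be on a shortest route through the required cells.
Route from a2: up 1 to a1, right 2 to c1, down 1 to c2, left 1 to b2, down 1 to b3, right 2 to d3 — 8 moves in all.
Check: all required cells visited; 8 ≤ 8 moves.

a2 a1 b1 c1 c2 b2 b3 c3 d3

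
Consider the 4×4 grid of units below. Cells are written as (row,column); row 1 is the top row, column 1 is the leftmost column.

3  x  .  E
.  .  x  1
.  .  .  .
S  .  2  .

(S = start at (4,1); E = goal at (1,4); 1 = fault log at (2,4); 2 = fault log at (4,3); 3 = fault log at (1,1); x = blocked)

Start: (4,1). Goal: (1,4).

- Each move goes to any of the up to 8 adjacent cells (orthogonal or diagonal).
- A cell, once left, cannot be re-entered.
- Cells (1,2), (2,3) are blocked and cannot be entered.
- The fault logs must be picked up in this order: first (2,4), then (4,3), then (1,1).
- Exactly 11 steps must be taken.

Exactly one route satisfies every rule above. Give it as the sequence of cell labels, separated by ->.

(4,1) -> (4,2) -> (3,3) -> (2,4) -> (3,4) -> (4,3) -> (3,2) -> (2,1) -> (1,1) -> (2,2) -> (1,3) -> (1,4)

The waypoints must appear in the order (2,4), (4,3), (1,1), with no cell reused.
Route from (4,1): right to (4,2), 2× up-right (reaching (2,4)), down to (3,4), down-left to (4,3), 2× up-left (reaching (2,1)), up to (1,1), down-right to (2,2), up-right to (1,3), right to (1,4) — 11 moves in all.
Check: order respected (1 at step 3, 2 at step 5, 3 at step 8); 11 moves as required.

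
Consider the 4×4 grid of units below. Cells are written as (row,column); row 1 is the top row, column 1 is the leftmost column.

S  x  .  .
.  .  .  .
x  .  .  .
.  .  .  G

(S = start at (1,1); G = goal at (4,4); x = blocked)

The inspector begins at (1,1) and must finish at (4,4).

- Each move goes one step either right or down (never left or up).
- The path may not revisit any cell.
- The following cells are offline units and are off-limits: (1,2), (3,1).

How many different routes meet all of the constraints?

6

A right/down-only route from (1,1) to (4,4) makes exactly 3 down-moves and 3 right-moves in some order.
With no other constraints that would be C(6,3) = 20 routes.
Subtract routes through each blocked cell (inclusion–exclusion for overlaps): − through (1,2): 10 − through (3,1): 4 → 6.
That gives 6 routes.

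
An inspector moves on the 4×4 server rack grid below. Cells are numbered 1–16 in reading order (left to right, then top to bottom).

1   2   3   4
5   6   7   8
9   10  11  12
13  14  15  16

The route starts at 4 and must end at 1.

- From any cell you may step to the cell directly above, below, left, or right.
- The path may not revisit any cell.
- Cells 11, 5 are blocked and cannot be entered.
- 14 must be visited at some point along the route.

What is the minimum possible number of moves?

9

Any route passes through 14 somewhere between 4 and 1. Summing Manhattan distances along the two legs (4 → 14 → 1) gives a lower bound of 5 + 4 = 9 moves.
A route of 9 moves achieves this: 4 → 8 → 12 → 16 → 15 → 14 → 10 → 6 → 2 → 1.
Since 9 matches the lower bound, it is optimal.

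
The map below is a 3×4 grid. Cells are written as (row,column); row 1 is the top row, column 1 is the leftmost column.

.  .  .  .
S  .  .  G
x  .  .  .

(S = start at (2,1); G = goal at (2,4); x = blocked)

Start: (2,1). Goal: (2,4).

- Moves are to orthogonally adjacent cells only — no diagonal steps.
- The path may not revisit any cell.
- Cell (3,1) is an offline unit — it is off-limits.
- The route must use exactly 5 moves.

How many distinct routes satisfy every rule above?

9

Need simple routes of exactly 5 moves from (2,1) to (2,4) (Manhattan distance 3, so 1 moves are spent on a detour and 1 undoing it).
Branch systematically from the start, pruning whenever the remaining move budget drops below the Manhattan distance to (2,4) or differs from it in parity. Grouping the completions by first move — via (1,1): 3; via (2,2): 6 — and summing: 3 + 6 = 9.
That gives 9 routes.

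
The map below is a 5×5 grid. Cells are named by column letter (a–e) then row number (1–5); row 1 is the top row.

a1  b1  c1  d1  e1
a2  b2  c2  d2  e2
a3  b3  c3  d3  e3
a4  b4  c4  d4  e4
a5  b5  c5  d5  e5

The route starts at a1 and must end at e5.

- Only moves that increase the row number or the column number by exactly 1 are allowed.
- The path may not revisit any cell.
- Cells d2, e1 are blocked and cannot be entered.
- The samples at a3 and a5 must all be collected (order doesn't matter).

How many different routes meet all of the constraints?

1

A right/down-only route from a1 to e5 makes exactly 4 down-moves and 4 right-moves in some order.
With no other constraints that would be C(8,4) = 70 routes.
A monotone route can only reach the required cells in the order a3, a5, so split there and multiply the segment counts (each segment already excludes blocked cells): a1→a3: 1; a3→a5: 1; a5→e5: 1; product = 1.
That gives 1 route.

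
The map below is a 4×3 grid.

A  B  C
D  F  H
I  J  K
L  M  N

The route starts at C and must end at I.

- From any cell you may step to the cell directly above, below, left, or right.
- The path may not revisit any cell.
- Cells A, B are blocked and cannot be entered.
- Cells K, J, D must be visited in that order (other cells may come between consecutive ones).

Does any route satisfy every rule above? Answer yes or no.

One route that works: C → H → K → J → F → D → I.

yes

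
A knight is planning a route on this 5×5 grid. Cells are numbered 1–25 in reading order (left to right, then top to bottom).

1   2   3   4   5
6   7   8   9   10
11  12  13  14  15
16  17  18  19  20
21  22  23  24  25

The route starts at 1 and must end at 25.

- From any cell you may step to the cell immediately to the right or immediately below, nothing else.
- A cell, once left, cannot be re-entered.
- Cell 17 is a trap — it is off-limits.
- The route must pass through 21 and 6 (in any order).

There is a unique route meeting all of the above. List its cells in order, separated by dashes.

Moves only go right or down, so the column and row indices never decrease.
Route from 1: down 4 to 21, right 4 to 25 — 8 moves in all.
Check: all required cells visited.

1 - 6 - 11 - 16 - 21 - 22 - 23 - 24 - 25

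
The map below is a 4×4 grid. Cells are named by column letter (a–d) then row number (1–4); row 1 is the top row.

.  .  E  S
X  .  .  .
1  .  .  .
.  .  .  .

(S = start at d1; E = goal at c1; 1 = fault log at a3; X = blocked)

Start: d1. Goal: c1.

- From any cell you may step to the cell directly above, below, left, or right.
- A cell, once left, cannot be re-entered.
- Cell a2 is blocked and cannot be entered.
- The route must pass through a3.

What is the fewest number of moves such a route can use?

11

Any route passes through a3 somewhere between d1 and c1. Summing Manhattan distances along the two legs (d1 → a3 → c1) gives a lower bound of 5 + 4 = 9 moves.
The shortest route satisfying every rule uses 11 moves: d1 → d2 → d3 → d4 → c4 → b4 → a4 → a3 → b3 → b2 → b1 → c1.
The no-revisit rule (legs can't share cells) pushes the minimum above the 9-move bound; an exhaustive check rules out every length from 9 to 10, leaving 11 as the minimum.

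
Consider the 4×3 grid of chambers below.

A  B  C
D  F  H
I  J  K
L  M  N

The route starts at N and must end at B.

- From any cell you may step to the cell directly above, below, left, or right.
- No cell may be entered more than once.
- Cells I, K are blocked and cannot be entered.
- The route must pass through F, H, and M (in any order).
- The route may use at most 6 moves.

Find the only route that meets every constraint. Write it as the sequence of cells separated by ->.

Any route must reach F, H, and M and still end at B within 6 moves, so the order of the required stops is forced.
Route from N: left 1 to M, up 2 to F, right 1 to H, up 1 to C, left 1 to B — 6 moves in all.
Check: all required cells visited; 6 ≤ 6 moves.

N -> M -> J -> F -> H -> C -> B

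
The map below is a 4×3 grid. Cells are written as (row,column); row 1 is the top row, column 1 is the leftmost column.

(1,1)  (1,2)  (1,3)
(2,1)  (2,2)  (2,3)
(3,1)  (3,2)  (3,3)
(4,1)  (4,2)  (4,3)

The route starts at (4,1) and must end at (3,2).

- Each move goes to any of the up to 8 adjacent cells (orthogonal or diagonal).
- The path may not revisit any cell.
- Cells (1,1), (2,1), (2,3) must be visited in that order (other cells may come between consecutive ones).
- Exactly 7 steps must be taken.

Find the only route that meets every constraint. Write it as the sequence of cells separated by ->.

The waypoints must appear in the order (1,1), (2,1), (2,3), with no cell reused.
Route from (4,1): up to (3,1), up-right to (2,2), up-left to (1,1), down to (2,1), up-right to (1,2), down-right to (2,3), down-left to (3,2) — 7 moves in all.
Check: order respected ((1,1) at step 3, (2,1) at step 4, (2,3) at step 6); 7 moves as required.

(4,1) -> (3,1) -> (2,2) -> (1,1) -> (2,1) -> (1,2) -> (2,3) -> (3,2)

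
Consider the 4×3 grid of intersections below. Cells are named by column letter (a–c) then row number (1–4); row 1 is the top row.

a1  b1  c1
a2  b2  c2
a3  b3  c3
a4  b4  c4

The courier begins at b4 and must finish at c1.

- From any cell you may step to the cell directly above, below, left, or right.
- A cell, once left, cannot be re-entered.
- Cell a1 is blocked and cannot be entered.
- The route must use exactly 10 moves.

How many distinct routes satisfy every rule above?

0

Need simple routes of exactly 10 moves from b4 to c1 (Manhattan distance 4, so 3 moves are spent on a detour and 3 undoing it).
No route satisfies every constraint, so the count is 0.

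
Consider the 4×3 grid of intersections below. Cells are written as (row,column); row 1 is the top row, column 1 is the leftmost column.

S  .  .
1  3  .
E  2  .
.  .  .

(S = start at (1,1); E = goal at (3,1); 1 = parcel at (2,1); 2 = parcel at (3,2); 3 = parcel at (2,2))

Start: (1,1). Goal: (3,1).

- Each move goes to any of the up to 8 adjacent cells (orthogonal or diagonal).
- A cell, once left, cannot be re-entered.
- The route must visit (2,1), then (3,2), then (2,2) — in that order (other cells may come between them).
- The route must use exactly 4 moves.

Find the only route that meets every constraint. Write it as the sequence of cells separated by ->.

The waypoints must appear in the order (2,1), (3,2), (2,2), with no cell reused.
Route from (1,1): down to (2,1), down-right to (3,2), up to (2,2), down-left to (3,1) — 4 moves in all.
Check: order respected (1 at step 1, 2 at step 2, 3 at step 3); 4 moves as required.

(1,1) -> (2,1) -> (3,2) -> (2,2) -> (3,1)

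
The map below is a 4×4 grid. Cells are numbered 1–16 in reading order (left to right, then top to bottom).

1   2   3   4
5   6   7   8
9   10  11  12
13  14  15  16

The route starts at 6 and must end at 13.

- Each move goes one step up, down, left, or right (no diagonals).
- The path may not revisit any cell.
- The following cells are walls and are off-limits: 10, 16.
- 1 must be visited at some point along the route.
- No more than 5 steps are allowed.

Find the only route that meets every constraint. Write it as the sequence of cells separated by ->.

6 -> 2 -> 1 -> 5 -> 9 -> 13

The budget equals the shortest possible length, so every move has to be on a shortest route through the required cells.
Route from 6: up 1 to 2, left 1 to 1, down 3 to 13 — 5 moves in all.
Check: all required cells visited; 5 ≤ 5 moves.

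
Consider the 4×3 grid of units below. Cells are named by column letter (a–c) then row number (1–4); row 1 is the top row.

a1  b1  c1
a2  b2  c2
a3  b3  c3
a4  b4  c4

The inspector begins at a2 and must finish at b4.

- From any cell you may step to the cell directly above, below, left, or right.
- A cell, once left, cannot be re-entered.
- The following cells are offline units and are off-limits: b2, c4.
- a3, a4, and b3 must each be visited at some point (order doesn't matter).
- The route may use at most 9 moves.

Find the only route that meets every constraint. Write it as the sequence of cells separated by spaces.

The budget equals the shortest possible length, so every move has to be on a shortest route through the required cells.
Route from a2: up 1 to a1, right 2 to c1, down 2 to c3, left 2 to a3, down 1 to a4, right 1 to b4 — 9 moves in all.
Check: all required cells visited; 9 ≤ 9 moves.

a2 a1 b1 c1 c2 c3 b3 a3 a4 b4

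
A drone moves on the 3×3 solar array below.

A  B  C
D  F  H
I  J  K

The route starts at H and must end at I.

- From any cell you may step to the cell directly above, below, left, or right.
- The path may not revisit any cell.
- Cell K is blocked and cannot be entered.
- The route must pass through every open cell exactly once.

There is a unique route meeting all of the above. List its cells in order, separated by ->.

H -> C -> B -> A -> D -> F -> J -> I

Need to visit all 8 open cells exactly once, starting at H and ending at I.
Cell C has only two open neighbours (H and B), so the path must pass straight through it: one of those is the cell it's entered from and the other is where it exits.
Route from H: up 1 to C, left 2 to A, down 1 to D, right 1 to F, down 1 to J, left 1 to I — 7 moves in all.
Check: all 8 open cells covered.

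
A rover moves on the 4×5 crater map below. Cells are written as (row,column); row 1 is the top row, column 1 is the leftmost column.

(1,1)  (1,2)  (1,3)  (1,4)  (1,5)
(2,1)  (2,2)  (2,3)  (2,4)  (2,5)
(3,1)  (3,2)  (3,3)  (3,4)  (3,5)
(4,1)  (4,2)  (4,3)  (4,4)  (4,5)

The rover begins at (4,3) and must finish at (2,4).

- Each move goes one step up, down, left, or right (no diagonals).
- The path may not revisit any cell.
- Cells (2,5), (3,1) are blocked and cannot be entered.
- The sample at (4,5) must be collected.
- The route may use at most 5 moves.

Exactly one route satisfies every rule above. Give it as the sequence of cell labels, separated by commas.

Any route must reach (4,5) and still end at (2,4) within 5 moves, so the order of the required stops is forced.
Route from (4,3): 2× right (reaching (4,5)), up to (3,5), left to (3,4), up to (2,4) — 5 moves in all.
Check: all required cells visited; 5 ≤ 5 moves.

(4,3), (4,4), (4,5), (3,5), (3,4), (2,4)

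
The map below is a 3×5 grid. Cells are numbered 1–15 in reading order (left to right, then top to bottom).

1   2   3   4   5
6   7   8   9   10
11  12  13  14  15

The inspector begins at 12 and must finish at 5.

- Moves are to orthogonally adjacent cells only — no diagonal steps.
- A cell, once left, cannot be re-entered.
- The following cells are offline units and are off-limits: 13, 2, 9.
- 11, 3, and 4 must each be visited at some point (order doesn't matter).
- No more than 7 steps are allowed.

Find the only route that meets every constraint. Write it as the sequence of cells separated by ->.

12 -> 11 -> 6 -> 7 -> 8 -> 3 -> 4 -> 5

The budget equals the shortest possible length, so every move has to be on a shortest route through the required cells.
Route from 12: left to 11, up to 6, 2× right (reaching 8), up to 3, 2× right (reaching 5) — 7 moves in all.
Check: all required cells visited; 7 ≤ 7 moves.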